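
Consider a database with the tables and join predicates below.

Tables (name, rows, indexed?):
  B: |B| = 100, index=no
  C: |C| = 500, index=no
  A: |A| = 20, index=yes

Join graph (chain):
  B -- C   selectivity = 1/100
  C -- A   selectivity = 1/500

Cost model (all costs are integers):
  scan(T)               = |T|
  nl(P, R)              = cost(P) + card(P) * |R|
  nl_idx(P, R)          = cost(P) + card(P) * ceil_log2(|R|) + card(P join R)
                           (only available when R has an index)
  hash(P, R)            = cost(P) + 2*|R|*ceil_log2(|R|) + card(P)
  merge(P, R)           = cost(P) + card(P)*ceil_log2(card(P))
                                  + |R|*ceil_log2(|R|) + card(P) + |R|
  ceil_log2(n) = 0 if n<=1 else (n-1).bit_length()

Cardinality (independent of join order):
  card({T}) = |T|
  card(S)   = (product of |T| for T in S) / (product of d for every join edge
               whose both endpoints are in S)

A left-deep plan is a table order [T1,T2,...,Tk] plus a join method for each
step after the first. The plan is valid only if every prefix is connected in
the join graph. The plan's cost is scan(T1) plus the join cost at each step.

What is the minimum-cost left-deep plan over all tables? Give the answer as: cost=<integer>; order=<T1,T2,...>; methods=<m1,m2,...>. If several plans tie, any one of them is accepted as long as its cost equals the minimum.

Selinger DP (subsets sized 1..n):
  {B}: scan cost=100, card=100
  {C}: scan cost=500, card=500
  {A}: scan cost=20, card=20
  {BC}: card=500; try (B,hash)→2400, (C,merge)→5900, (B,merge)→6300, (C,hash)→9200, (C,nl)→50100, (B,nl)→50500; best=2400 via (B,hash)
  {AC}: card=20; try (A,hash)→1200, (A,nl_idx)→3020, (C,merge)→5140, (A,merge)→5620, (C,hash)→9040, (C,nl)→10020 …(+1); best=1200 via (A,hash)
  {ABC}: card=20; try (B,merge)→2120, (B,hash)→2620, (A,hash)→3100, (B,nl)→3200, (A,nl_idx)→4920, (A,merge)→7520 …(+1); best=2120 via (B,merge)

cost=2120; order=C,A,B; methods=hash,merge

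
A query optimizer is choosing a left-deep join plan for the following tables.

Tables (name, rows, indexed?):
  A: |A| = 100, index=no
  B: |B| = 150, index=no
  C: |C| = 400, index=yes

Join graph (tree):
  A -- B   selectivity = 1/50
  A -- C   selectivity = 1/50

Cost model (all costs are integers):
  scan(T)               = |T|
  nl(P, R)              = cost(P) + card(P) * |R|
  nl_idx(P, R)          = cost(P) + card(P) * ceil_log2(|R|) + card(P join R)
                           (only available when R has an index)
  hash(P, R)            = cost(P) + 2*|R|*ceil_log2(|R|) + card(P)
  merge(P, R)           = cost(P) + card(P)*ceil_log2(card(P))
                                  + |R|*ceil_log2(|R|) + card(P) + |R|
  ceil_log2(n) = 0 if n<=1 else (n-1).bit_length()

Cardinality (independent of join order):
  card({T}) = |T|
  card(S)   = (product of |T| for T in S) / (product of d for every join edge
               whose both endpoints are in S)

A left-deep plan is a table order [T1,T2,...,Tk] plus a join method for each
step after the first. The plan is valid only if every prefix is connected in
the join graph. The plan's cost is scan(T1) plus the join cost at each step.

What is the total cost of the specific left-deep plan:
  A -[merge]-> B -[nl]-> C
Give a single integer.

step 1: scan A: cost=100, card=100
step 2: join B via merge
    card(P join B) = 100*150/(50) = 300
    cost = 100 + 100*7 + 150*8 + 100 + 150 = 2250
step 3: join C via nl
    card(P join C) = 300*400/(50) = 2400
    cost = 2250 + 300*400 = 122250

122250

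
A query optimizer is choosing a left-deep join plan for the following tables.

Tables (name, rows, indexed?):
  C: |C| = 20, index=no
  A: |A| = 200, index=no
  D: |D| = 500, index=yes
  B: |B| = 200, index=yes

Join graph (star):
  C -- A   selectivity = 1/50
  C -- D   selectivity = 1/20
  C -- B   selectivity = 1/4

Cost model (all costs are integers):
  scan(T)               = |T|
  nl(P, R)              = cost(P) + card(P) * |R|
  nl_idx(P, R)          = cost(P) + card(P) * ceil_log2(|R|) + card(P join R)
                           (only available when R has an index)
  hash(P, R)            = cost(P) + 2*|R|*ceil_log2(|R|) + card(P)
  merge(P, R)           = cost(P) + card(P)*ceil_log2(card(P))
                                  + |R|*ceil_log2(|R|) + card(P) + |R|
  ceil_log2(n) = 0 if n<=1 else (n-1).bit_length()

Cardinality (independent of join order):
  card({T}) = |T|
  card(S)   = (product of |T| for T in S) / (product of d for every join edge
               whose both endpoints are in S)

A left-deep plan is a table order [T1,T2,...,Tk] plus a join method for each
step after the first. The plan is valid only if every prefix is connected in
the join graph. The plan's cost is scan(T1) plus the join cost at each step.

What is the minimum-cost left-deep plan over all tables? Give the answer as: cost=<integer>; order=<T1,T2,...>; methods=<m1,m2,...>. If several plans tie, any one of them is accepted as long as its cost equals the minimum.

Selinger DP (subsets sized 1..n):
  {C}: scan cost=20, card=20
  {A}: scan cost=200, card=200
  {D}: scan cost=500, card=500
  {B}: scan cost=200, card=200
  {AC}: card=80; try (C,hash)→600, (A,merge)→1940, (C,merge)→2120, (A,hash)→3240, (A,nl)→4020, (C,nl)→4200; best=600 via (C,hash)
  {CD}: card=500; try (D,nl_idx)→700, (C,hash)→1200, (D,merge)→5140, (C,merge)→5620, (D,hash)→9040, (D,nl)→10020 …(+1); best=700 via (D,nl_idx)
  {BC}: card=1000; try (C,hash)→600, (B,nl_idx)→1180, (B,merge)→1940, (C,merge)→2120, (B,hash)→3240, (B,nl)→4020 …(+1); best=600 via (C,hash)
  {ACD}: card=2000; try (D,nl_idx)→3320, (A,hash)→4400, (D,merge)→6240, (A,merge)→7500, (D,hash)→9680, (D,nl)→40600 …(+1); best=3320 via (D,nl_idx)
  {ABC}: card=4000; try (B,merge)→3040, (B,hash)→3880, (A,hash)→4800, (B,nl_idx)→5240, (A,merge)→13400, (B,nl)→16600 …(+1); best=3040 via (B,merge)
  {BCD}: card=25000; try (B,hash)→4400, (B,merge)→7500, (D,hash)→10600, (D,merge)→16600, (B,nl_idx)→29700, (D,nl_idx)→34600 …(+2); best=4400 via (B,hash)
  {ABCD}: card=100000; try (B,hash)→8520, (D,hash)→16040, (B,merge)→29120, (A,hash)→32600, (D,merge)→60040, (B,nl_idx)→119320 …(+5); best=8520 via (B,hash)

cost=8520; order=A,C,D,B; methods=hash,nl_idx,hash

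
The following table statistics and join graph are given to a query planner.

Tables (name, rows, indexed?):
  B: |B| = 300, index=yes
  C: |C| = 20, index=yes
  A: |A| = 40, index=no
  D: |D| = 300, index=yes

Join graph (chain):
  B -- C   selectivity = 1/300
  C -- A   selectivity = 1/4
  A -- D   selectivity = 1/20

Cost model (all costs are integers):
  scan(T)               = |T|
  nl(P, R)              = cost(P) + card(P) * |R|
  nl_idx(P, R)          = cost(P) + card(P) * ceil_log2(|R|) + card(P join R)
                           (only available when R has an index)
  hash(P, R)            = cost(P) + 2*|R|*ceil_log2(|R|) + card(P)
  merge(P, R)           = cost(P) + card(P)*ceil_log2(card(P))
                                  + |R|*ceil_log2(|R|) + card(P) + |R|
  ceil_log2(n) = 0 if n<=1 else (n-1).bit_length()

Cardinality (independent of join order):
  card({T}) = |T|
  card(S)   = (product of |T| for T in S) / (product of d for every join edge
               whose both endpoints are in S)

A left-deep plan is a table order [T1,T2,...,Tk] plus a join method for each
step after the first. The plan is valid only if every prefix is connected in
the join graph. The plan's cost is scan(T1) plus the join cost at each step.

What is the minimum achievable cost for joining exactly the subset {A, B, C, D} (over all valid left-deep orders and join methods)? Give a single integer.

Selinger DP over subsets of {A,B,C,D}:
  {B}: scan cost=300, card=300
  {C}: scan cost=20, card=20
  {A}: scan cost=40, card=40
  {D}: scan cost=300, card=300
  {BC}: card=20; try (B,nl_idx)→220, (C,hash)→800, (C,nl_idx)→1820, (B,merge)→3140, (C,merge)→3420, (B,hash)→5440 …(+2); best=220 via (B,nl_idx)
  {AC}: card=200; try (C,hash)→280, (A,merge)→420, (C,merge)→440, (C,nl_idx)→440, (A,hash)→520, (A,nl)→820 …(+1); best=280 via (C,hash)
  {AD}: card=600; try (D,nl_idx)→1000, (A,hash)→1080, (D,merge)→3320, (A,merge)→3580, (D,hash)→5480, (D,nl)→12040 …(+1); best=1000 via (D,nl_idx)
  {ABC}: card=200; try (A,merge)→620, (A,hash)→720, (A,nl)→1020, (B,nl_idx)→2280, (B,merge)→5080, (B,hash)→5880 …(+1); best=620 via (A,merge)
  {ACD}: card=3000; try (C,hash)→1800, (D,merge)→5080, (D,nl_idx)→5080, (D,hash)→5880, (C,nl_idx)→7000, (C,merge)→7720 …(+2); best=1800 via (C,hash)
  {ABCD}: card=3000; try (D,merge)→5420, (D,nl_idx)→5420, (D,hash)→6220, (B,hash)→10200, (B,nl_idx)→31800, (B,merge)→43800 …(+2); best=5420 via (D,merge)

5420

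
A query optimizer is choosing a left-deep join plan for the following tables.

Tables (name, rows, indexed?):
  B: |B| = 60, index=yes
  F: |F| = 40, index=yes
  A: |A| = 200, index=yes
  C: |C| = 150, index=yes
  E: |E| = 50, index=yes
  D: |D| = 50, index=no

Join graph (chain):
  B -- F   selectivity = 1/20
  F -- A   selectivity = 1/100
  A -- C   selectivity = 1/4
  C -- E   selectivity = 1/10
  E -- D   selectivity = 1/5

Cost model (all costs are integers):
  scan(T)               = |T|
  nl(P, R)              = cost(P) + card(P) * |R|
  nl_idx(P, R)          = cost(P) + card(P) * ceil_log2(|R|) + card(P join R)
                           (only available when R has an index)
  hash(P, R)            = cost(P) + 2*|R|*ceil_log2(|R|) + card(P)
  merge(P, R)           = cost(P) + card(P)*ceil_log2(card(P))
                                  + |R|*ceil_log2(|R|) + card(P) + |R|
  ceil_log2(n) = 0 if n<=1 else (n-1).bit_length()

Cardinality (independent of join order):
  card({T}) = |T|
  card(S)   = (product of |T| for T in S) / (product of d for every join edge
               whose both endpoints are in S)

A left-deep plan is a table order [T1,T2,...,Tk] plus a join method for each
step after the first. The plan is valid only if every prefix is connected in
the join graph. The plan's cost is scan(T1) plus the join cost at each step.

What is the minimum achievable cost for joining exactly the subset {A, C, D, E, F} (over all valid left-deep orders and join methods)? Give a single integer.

Selinger DP over subsets of {A,C,D,E,F}:
  {F}: scan cost=40, card=40
  {A}: scan cost=200, card=200
  {C}: scan cost=150, card=150
  {E}: scan cost=50, card=50
  {D}: scan cost=50, card=50
  {AF}: card=80; try (A,nl_idx)→440, (F,hash)→880, (F,nl_idx)→1480, (A,merge)→2120, (F,merge)→2280, (A,hash)→3280 …(+2); best=440 via (A,nl_idx)
  {AC}: card=7500; try (C,hash)→2800, (A,merge)→3300, (C,merge)→3350, (A,hash)→3500, (A,nl_idx)→8850, (C,nl_idx)→9300 …(+2); best=2800 via (C,hash)
  {CE}: card=750; try (E,hash)→900, (C,nl_idx)→1200, (C,merge)→1750, (E,nl_idx)→1800, (E,merge)→1850, (C,hash)→2500 …(+2); best=900 via (E,hash)
  {DE}: card=500; try (E,hash)→700, (D,hash)→700, (E,merge)→750, (D,merge)→750, (E,nl_idx)→850, (E,nl)→2550 …(+1); best=700 via (E,hash)
  {ACF}: card=3000; try (C,merge)→2430, (C,hash)→2920, (C,nl_idx)→4080, (F,hash)→10780, (C,nl)→12440, (F,nl_idx)→50800 …(+2); best=2430 via (C,merge)
  {ACE}: card=37500; try (A,hash)→4850, (E,hash)→10900, (A,merge)→10950, (A,nl_idx)→44400, (E,nl_idx)→85300, (E,merge)→108150 …(+2); best=4850 via (A,hash)
  {CDE}: card=7500; try (D,hash)→2250, (C,hash)→3600, (C,merge)→7050, (D,merge)→9500, (C,nl_idx)→12200, (D,nl)→38400 …(+1); best=2250 via (D,hash)
  {ACEF}: card=15000; try (E,hash)→6030, (E,nl_idx)→35430, (E,merge)→41780, (F,hash)→42830, (E,nl)→152430, (F,nl_idx)→244850 …(+2); best=6030 via (E,hash)
  {ACDE}: card=375000; try (A,hash)→12950, (D,hash)→42950, (A,merge)→109050, (A,nl_idx)→437250, (D,merge)→642700, (A,nl)→1502250 …(+1); best=12950 via (A,hash)
  {ACDEF}: card=150000; try (D,hash)→21630, (D,merge)→231380, (F,hash)→388430, (D,nl)→756030, (F,nl_idx)→2412950, (F,merge)→7513230 …(+1); best=21630 via (D,hash)

21630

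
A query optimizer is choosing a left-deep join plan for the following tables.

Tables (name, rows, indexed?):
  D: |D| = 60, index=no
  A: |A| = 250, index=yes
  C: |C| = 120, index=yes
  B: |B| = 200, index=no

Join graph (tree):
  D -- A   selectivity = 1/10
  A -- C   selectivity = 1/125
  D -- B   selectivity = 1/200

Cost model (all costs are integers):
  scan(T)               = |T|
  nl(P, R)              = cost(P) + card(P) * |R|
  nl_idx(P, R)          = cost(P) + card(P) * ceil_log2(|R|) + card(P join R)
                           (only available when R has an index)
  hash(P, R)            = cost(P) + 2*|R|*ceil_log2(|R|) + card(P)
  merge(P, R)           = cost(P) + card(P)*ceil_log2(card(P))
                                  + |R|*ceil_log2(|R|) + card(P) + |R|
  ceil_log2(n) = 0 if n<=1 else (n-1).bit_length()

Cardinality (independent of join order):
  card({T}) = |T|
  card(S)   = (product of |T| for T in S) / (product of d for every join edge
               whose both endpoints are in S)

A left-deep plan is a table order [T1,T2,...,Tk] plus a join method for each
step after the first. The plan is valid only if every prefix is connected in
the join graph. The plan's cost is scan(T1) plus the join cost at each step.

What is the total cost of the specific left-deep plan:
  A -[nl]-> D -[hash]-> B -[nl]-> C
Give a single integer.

199950

step 1: scan A: cost=250, card=250
step 2: join D via nl
    card(P join D) = 250*60/(10) = 1500
    cost = 250 + 250*60 = 15250
step 3: join B via hash
    card(P join B) = 1500*200/(200) = 1500
    cost = 15250 + 2*200*8 + 1500 = 19950
step 4: join C via nl
    card(P join C) = 1500*120/(125) = 1440
    cost = 19950 + 1500*120 = 199950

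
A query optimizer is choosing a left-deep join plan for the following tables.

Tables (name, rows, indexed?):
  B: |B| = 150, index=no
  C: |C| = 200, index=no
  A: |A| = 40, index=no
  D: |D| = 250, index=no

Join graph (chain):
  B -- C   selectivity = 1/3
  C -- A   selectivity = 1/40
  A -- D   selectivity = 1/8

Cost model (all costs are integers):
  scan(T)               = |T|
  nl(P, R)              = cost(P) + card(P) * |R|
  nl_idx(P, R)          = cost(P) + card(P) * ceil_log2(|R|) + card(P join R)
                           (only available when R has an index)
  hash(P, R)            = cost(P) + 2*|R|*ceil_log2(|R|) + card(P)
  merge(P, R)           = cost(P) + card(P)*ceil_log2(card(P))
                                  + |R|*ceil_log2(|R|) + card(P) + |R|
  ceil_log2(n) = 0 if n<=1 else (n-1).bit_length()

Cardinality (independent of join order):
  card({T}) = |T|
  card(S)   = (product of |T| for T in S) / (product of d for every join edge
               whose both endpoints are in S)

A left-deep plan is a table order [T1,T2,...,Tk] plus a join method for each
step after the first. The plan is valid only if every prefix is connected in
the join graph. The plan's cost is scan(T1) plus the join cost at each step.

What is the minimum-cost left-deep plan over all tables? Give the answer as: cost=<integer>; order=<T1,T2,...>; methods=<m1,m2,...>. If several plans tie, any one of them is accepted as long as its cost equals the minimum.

Selinger DP (subsets sized 1..n):
  {B}: scan cost=150, card=150
  {C}: scan cost=200, card=200
  {A}: scan cost=40, card=40
  {D}: scan cost=250, card=250
  {BC}: card=10000; try (B,hash)→2800, (C,merge)→3300, (B,merge)→3350, (C,hash)→3500, (C,nl)→30150, (B,nl)→30200; best=2800 via (B,hash)
  {AC}: card=200; try (A,hash)→880, (C,merge)→2120, (A,merge)→2280, (C,hash)→3280, (C,nl)→8040, (A,nl)→8200; best=880 via (A,hash)
  {AD}: card=1250; try (A,hash)→980, (D,merge)→2570, (A,merge)→2780, (D,hash)→4080, (D,nl)→10040, (A,nl)→10250; best=980 via (A,hash)
  {ABC}: card=10000; try (B,hash)→3480, (B,merge)→4030, (A,hash)→13280, (B,nl)→30880, (A,merge)→153080, (A,nl)→402800; best=3480 via (B,hash)
  {ACD}: card=6250; try (D,merge)→4930, (D,hash)→5080, (C,hash)→5430, (C,merge)→17780, (D,nl)→50880, (C,nl)→250980; best=4930 via (D,merge)
  {ABCD}: card=312500; try (B,hash)→13580, (D,hash)→17480, (B,merge)→93780, (D,merge)→155730, (B,nl)→942430, (D,nl)→2503480; best=13580 via (B,hash)

cost=13580; order=C,A,D,B; methods=hash,merge,hash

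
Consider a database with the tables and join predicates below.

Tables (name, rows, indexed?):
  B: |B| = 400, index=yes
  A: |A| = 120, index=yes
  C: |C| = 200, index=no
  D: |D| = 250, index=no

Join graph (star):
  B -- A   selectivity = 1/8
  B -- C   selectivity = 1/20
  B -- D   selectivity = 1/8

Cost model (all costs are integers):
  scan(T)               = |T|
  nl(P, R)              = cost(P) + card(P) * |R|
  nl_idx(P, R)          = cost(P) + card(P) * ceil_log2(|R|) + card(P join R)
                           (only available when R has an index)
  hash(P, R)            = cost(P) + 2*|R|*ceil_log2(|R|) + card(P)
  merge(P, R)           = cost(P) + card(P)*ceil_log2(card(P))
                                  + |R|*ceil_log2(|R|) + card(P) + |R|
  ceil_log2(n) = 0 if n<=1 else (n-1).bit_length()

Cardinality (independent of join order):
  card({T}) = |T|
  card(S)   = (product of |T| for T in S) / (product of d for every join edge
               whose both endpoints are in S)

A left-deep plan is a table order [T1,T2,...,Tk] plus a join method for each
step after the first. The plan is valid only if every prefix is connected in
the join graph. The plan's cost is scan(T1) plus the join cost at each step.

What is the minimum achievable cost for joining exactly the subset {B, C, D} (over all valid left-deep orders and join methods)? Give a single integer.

12000

Selinger DP over subsets of {B,C,D}:
  {B}: scan cost=400, card=400
  {C}: scan cost=200, card=200
  {D}: scan cost=250, card=250
  {BC}: card=4000; try (C,hash)→4000, (B,merge)→6000, (B,nl_idx)→6000, (C,merge)→6200, (B,hash)→7600, (B,nl)→80200 …(+1); best=4000 via (C,hash)
  {BD}: card=12500; try (D,hash)→4800, (B,merge)→6500, (D,merge)→6650, (B,hash)→7700, (B,nl_idx)→15000, (B,nl)→100250 …(+1); best=4800 via (D,hash)
  {BCD}: card=125000; try (D,hash)→12000, (C,hash)→20500, (D,merge)→58250, (C,merge)→194100, (D,nl)→1004000, (C,nl)→2504800; best=12000 via (D,hash)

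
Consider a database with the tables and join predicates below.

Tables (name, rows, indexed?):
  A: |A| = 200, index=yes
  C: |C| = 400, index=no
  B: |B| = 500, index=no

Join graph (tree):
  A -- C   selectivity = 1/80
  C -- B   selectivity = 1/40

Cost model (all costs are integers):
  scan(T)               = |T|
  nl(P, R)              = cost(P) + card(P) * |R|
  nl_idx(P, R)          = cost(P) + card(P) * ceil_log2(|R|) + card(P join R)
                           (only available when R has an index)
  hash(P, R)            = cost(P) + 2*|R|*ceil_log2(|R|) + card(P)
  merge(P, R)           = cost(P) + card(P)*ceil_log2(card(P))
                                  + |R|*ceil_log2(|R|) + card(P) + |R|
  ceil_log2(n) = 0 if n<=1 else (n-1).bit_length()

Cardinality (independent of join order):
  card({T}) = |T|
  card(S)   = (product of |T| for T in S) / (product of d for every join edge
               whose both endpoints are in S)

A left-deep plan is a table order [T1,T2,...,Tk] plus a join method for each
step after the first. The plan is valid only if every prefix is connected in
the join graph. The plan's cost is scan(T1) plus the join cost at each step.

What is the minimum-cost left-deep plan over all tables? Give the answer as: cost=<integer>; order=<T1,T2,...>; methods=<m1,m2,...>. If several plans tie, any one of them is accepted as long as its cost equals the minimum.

Selinger DP (subsets sized 1..n):
  {A}: scan cost=200, card=200
  {C}: scan cost=400, card=400
  {B}: scan cost=500, card=500
  {AC}: card=1000; try (A,hash)→4000, (A,nl_idx)→4600, (C,merge)→6000, (A,merge)→6200, (C,hash)→7600, (C,nl)→80200 …(+1); best=4000 via (A,hash)
  {BC}: card=5000; try (C,hash)→8200, (B,merge)→9400, (C,merge)→9500, (B,hash)→9800, (B,nl)→200400, (C,nl)→200500; best=8200 via (C,hash)
  {ABC}: card=12500; try (B,hash)→14000, (A,hash)→16400, (B,merge)→20000, (A,nl_idx)→60700, (A,merge)→80000, (B,nl)→504000 …(+1); best=14000 via (B,hash)

cost=14000; order=C,A,B; methods=hash,hash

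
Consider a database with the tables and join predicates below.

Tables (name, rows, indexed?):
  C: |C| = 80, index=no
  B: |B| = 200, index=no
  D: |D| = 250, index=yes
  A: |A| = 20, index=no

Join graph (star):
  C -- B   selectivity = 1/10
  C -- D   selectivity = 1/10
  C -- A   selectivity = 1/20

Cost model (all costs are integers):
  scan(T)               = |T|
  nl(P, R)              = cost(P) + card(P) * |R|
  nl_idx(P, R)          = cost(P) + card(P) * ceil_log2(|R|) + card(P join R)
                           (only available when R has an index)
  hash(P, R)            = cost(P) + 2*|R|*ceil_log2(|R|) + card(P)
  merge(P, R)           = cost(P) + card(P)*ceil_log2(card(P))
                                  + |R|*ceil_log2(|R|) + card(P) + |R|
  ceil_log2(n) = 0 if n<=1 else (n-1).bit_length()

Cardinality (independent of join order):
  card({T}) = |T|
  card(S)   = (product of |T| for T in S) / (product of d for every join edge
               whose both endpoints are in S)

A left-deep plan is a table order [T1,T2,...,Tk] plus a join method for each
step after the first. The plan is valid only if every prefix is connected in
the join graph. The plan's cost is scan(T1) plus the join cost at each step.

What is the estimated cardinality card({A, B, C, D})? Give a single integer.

40000

Tables in S: A(20), B(200), C(80), D(250)
Edges inside S: C-B(d=10), C-D(d=10), C-A(d=20)
numerator = 20 * 200 * 80 * 250 = 80000000
denominator = 10 * 10 * 20 = 2000
card(S) = 80000000 / 2000 = 40000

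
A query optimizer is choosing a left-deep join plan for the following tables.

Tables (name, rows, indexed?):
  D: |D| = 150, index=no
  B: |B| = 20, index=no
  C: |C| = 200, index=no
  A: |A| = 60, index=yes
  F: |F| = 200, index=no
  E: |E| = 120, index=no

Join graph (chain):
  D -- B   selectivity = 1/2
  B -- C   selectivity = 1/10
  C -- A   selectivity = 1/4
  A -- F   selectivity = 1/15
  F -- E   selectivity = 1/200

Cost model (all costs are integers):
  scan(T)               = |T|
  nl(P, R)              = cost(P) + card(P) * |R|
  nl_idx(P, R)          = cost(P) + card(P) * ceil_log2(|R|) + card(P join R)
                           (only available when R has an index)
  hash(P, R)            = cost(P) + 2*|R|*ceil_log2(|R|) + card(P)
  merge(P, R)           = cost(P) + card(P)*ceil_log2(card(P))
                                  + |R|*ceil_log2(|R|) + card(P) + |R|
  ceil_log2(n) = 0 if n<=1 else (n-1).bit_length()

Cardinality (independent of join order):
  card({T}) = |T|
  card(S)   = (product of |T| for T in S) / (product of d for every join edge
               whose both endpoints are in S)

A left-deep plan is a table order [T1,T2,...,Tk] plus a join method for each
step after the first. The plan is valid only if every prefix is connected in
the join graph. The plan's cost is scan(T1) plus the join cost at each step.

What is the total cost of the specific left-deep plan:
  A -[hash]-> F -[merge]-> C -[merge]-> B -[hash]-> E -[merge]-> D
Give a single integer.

1593070

step 1: scan A: cost=60, card=60
step 2: join F via hash
    card(P join F) = 60*200/(15) = 800
    cost = 60 + 2*200*8 + 60 = 3320
step 3: join C via merge
    card(P join C) = 800*200/(4) = 40000
    cost = 3320 + 800*10 + 200*8 + 800 + 200 = 13920
step 4: join B via merge
    card(P join B) = 40000*20/(10) = 80000
    cost = 13920 + 40000*16 + 20*5 + 40000 + 20 = 694040
step 5: join E via hash
    card(P join E) = 80000*120/(200) = 48000
    cost = 694040 + 2*120*7 + 80000 = 775720
step 6: join D via merge
    card(P join D) = 48000*150/(2) = 3600000
    cost = 775720 + 48000*16 + 150*8 + 48000 + 150 = 1593070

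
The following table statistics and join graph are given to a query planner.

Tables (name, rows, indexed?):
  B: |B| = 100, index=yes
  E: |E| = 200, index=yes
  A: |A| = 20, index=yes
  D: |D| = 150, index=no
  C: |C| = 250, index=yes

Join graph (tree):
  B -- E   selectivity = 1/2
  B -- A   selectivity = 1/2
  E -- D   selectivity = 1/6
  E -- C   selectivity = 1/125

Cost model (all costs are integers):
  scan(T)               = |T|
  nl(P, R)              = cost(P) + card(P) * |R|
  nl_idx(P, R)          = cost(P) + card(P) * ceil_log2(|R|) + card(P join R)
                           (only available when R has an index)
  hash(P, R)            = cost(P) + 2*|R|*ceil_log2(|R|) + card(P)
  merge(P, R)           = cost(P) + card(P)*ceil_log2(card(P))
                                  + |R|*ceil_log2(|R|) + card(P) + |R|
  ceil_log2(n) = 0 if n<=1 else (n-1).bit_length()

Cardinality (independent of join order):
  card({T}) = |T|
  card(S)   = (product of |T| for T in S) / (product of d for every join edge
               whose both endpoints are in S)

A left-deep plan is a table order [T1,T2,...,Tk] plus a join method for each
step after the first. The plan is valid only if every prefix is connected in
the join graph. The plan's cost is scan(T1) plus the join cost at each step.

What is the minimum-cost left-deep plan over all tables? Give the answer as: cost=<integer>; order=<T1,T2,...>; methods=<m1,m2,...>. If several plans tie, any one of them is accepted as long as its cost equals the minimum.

Selinger DP (subsets sized 1..n):
  {B}: scan cost=100, card=100
  {E}: scan cost=200, card=200
  {A}: scan cost=20, card=20
  {D}: scan cost=150, card=150
  {C}: scan cost=250, card=250
  {BE}: card=10000; try (B,hash)→1800, (E,merge)→2700, (B,merge)→2800, (E,hash)→3400, (E,nl_idx)→10900, (B,nl_idx)→11600 …(+2); best=1800 via (B,hash)
  {AB}: card=1000; try (A,hash)→400, (B,merge)→940, (A,merge)→1020, (B,nl_idx)→1160, (B,hash)→1440, (A,nl_idx)→1600 …(+2); best=400 via (A,hash)
  {DE}: card=5000; try (D,hash)→2800, (E,merge)→3300, (D,merge)→3350, (E,hash)→3500, (E,nl_idx)→6350, (E,nl)→30150 …(+1); best=2800 via (D,hash)
  {CE}: card=400; try (C,nl_idx)→2200, (E,nl_idx)→2650, (E,hash)→3700, (C,merge)→4250, (E,merge)→4300, (C,hash)→4400 …(+2); best=2200 via (C,nl_idx)
  {ABE}: card=100000; try (E,hash)→4600, (A,hash)→12000, (E,merge)→13200, (E,nl_idx)→108400, (A,nl_idx)→151800, (A,merge)→151920 …(+2); best=4600 via (E,hash)
  {BDE}: card=250000; try (B,hash)→9200, (D,hash)→14200, (B,merge)→73600, (D,merge)→153150, (B,nl_idx)→287800, (B,nl)→502800 …(+1); best=9200 via (B,hash)
  {BCE}: card=20000; try (B,hash)→4000, (B,merge)→7000, (C,hash)→15800, (B,nl_idx)→25000, (B,nl)→42200, (C,nl_idx)→101800 …(+2); best=4000 via (B,hash)
  {CDE}: card=10000; try (D,hash)→5000, (D,merge)→7550, (C,hash)→11800, (C,nl_idx)→52800, (D,nl)→62200, (C,merge)→75050 …(+1); best=5000 via (D,hash)
  {ABDE}: card=2500000; try (D,hash)→107000, (A,hash)→259400, (D,merge)→1805950, (A,nl_idx)→3759200, (A,merge)→4759320, (A,nl)→5009200 …(+1); best=107000 via (D,hash)
  {ABCE}: card=200000; try (A,hash)→24200, (C,hash)→108600, (A,nl_idx)→304000, (A,merge)→324120, (A,nl)→404000, (C,nl_idx)→1004600 …(+2); best=24200 via (A,hash)
  {BCDE}: card=500000; try (B,hash)→16400, (D,hash)→26400, (B,merge)→155800, (C,hash)→263200, (D,merge)→325350, (B,nl_idx)→575000 …(+5); best=16400 via (B,hash)
  {ABCDE}: card=5000000; try (D,hash)→226600, (A,hash)→516600, (C,hash)→2611000, (D,merge)→3825550, (A,nl_idx)→7516400, (A,nl)→10016400 …(+5); best=226600 via (D,hash)

cost=226600; order=E,C,B,A,D; methods=nl_idx,hash,hash,hash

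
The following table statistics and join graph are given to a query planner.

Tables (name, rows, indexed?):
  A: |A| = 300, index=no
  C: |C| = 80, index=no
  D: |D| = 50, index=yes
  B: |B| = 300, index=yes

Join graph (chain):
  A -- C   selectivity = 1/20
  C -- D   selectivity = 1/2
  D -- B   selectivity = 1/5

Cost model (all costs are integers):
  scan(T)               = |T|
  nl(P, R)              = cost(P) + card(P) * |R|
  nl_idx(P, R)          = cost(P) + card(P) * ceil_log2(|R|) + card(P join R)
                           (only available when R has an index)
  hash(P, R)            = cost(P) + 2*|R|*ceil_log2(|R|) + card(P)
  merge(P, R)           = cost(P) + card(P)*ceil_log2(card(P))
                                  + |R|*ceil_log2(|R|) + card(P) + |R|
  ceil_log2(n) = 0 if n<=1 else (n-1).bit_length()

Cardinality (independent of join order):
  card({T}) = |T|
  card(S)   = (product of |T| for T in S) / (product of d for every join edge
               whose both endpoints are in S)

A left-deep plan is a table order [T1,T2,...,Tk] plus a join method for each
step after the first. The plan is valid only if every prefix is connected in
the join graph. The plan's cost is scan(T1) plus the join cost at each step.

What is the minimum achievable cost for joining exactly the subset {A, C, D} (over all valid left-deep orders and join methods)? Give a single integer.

3520

Selinger DP over subsets of {A,C,D}:
  {A}: scan cost=300, card=300
  {C}: scan cost=80, card=80
  {D}: scan cost=50, card=50
  {AC}: card=1200; try (C,hash)→1720, (A,merge)→3720, (C,merge)→3940, (A,hash)→5560, (A,nl)→24080, (C,nl)→24300; best=1720 via (C,hash)
  {CD}: card=2000; try (D,hash)→760, (C,merge)→1040, (D,merge)→1070, (C,hash)→1220, (D,nl_idx)→2560, (C,nl)→4050 …(+1); best=760 via (D,hash)
  {ACD}: card=30000; try (D,hash)→3520, (A,hash)→8160, (D,merge)→16470, (A,merge)→27760, (D,nl_idx)→38920, (D,nl)→61720 …(+1); best=3520 via (D,hash)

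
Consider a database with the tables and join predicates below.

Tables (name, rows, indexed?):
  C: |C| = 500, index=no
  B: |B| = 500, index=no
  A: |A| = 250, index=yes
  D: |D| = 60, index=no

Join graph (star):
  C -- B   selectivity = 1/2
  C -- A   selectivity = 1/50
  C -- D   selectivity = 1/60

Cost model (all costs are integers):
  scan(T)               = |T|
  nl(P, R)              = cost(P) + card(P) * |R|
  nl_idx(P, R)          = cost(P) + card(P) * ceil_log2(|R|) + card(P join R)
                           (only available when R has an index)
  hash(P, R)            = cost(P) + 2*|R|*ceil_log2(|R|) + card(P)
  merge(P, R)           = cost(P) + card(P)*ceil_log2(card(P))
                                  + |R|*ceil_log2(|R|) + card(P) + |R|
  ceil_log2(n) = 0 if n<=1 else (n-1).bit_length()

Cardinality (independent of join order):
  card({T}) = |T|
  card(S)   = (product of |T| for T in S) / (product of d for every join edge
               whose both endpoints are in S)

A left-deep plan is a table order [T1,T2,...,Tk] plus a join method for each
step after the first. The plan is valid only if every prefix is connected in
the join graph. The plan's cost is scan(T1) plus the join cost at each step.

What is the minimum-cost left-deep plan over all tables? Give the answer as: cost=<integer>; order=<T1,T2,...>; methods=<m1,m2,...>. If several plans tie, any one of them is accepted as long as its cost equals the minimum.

cost=17720; order=C,D,A,B; methods=hash,hash,hash

Selinger DP (subsets sized 1..n):
  {C}: scan cost=500, card=500
  {B}: scan cost=500, card=500
  {A}: scan cost=250, card=250
  {D}: scan cost=60, card=60
  {BC}: card=125000; try (C,hash)→10000, (B,hash)→10000, (C,merge)→10500, (B,merge)→10500, (C,nl)→250500, (B,nl)→250500; best=10000 via (C,hash)
  {AC}: card=2500; try (A,hash)→5000, (A,nl_idx)→7000, (C,merge)→7500, (A,merge)→7750, (C,hash)→9500, (C,nl)→125250 …(+1); best=5000 via (A,hash)
  {CD}: card=500; try (D,hash)→1720, (C,merge)→5480, (D,merge)→5920, (C,hash)→9120, (C,nl)→30060, (D,nl)→30500; best=1720 via (D,hash)
  {ABC}: card=625000; try (B,hash)→16500, (B,merge)→42500, (A,hash)→139000, (B,nl)→1255000, (A,nl_idx)→1635000, (A,merge)→2262250 …(+1); best=16500 via (B,hash)
  {BCD}: card=125000; try (B,hash)→11220, (B,merge)→11720, (D,hash)→135720, (B,nl)→251720, (D,merge)→2260420, (D,nl)→7510000; best=11220 via (B,hash)
  {ACD}: card=2500; try (A,hash)→6220, (D,hash)→8220, (A,nl_idx)→8220, (A,merge)→8970, (D,merge)→37920, (A,nl)→126720 …(+1); best=6220 via (A,hash)
  {ABCD}: card=625000; try (B,hash)→17720, (B,merge)→43720, (A,hash)→140220, (D,hash)→642220, (B,nl)→1256220, (A,nl_idx)→1636220 …(+4); best=17720 via (B,hash)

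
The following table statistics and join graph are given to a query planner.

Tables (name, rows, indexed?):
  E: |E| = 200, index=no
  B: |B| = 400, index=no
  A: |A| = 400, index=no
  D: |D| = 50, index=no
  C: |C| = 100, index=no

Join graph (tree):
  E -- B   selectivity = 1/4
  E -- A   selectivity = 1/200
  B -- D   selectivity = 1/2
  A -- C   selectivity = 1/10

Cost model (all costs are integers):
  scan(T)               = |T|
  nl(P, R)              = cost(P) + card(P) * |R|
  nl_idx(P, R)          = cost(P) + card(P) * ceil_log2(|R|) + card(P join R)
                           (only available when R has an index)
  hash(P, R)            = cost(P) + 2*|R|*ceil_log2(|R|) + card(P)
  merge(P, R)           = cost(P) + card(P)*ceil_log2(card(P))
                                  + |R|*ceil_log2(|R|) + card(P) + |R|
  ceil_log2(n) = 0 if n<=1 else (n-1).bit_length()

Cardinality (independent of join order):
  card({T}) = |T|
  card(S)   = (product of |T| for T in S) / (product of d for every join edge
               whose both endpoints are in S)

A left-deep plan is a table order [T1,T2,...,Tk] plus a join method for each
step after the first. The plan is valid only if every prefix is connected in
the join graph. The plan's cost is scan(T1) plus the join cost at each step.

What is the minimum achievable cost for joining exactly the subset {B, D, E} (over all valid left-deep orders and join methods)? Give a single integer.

Selinger DP over subsets of {B,D,E}:
  {E}: scan cost=200, card=200
  {B}: scan cost=400, card=400
  {D}: scan cost=50, card=50
  {BE}: card=20000; try (E,hash)→4000, (B,merge)→6000, (E,merge)→6200, (B,hash)→7600, (B,nl)→80200, (E,nl)→80400; best=4000 via (E,hash)
  {BD}: card=10000; try (D,hash)→1400, (B,merge)→4400, (D,merge)→4750, (B,hash)→7300, (B,nl)→20050, (D,nl)→20400; best=1400 via (D,hash)
  {BDE}: card=500000; try (E,hash)→14600, (D,hash)→24600, (E,merge)→153200, (D,merge)→324350, (D,nl)→1004000, (E,nl)→2001400; best=14600 via (E,hash)

14600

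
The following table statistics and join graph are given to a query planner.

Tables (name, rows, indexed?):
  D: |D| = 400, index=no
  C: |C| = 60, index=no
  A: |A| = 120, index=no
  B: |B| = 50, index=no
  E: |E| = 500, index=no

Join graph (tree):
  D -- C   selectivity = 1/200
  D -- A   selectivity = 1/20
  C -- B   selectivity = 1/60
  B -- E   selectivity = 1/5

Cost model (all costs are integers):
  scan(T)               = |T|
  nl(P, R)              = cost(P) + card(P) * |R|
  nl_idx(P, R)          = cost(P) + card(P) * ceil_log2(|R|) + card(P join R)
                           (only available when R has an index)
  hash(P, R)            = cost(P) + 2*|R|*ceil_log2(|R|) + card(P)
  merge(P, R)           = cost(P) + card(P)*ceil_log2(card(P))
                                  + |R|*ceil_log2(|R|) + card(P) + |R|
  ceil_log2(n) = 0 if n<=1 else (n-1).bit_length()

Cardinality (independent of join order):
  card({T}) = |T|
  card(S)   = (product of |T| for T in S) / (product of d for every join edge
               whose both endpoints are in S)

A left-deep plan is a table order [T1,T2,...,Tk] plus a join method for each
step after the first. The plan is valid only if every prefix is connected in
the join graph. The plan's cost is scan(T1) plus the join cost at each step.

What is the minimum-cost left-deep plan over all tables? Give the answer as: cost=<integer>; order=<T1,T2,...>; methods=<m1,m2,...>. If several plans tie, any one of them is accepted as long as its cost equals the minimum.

cost=13600; order=D,C,B,A,E; methods=hash,hash,merge,hash

Selinger DP (subsets sized 1..n):
  {D}: scan cost=400, card=400
  {C}: scan cost=60, card=60
  {A}: scan cost=120, card=120
  {B}: scan cost=50, card=50
  {E}: scan cost=500, card=500
  {CD}: card=120; try (C,hash)→1520, (D,merge)→4480, (C,merge)→4820, (D,hash)→7320, (D,nl)→24060, (C,nl)→24400; best=1520 via (C,hash)
  {AD}: card=2400; try (A,hash)→2480, (D,merge)→5080, (A,merge)→5360, (D,hash)→7440, (D,nl)→48120, (A,nl)→48400; best=2480 via (A,hash)
  {BC}: card=50; try (B,hash)→720, (C,hash)→820, (C,merge)→820, (B,merge)→830, (C,nl)→3050, (B,nl)→3060; best=720 via (B,hash)
  {BE}: card=5000; try (B,hash)→1600, (E,merge)→5400, (B,merge)→5850, (E,hash)→9100, (E,nl)→25050, (B,nl)→25500; best=1600 via (B,hash)
  {ACD}: card=720; try (A,hash)→3320, (A,merge)→3440, (C,hash)→5600, (A,nl)→15920, (C,merge)→34100, (C,nl)→146480; best=3320 via (A,hash)
  {BCD}: card=100; try (B,hash)→2240, (B,merge)→2830, (D,merge)→5070, (B,nl)→7520, (D,hash)→7970, (D,nl)→20720; best=2240 via (B,hash)
  {BCE}: card=5000; try (E,merge)→6070, (C,hash)→7320, (E,hash)→9770, (E,nl)→25720, (C,merge)→72020, (C,nl)→301600; best=6070 via (E,merge)
  {ABCD}: card=600; try (A,merge)→4000, (A,hash)→4020, (B,hash)→4640, (B,merge)→11590, (A,nl)→14240, (B,nl)→39320; best=4000 via (A,merge)
  {BCDE}: card=10000; try (E,merge)→8040, (E,hash)→11340, (D,hash)→18270, (E,nl)→52240, (D,merge)→80070, (D,nl)→2006070; best=8040 via (E,merge)
  {ABCDE}: card=60000; try (E,hash)→13600, (E,merge)→15600, (A,hash)→19720, (A,merge)→159000, (E,nl)→304000, (A,nl)→1208040; best=13600 via (E,hash)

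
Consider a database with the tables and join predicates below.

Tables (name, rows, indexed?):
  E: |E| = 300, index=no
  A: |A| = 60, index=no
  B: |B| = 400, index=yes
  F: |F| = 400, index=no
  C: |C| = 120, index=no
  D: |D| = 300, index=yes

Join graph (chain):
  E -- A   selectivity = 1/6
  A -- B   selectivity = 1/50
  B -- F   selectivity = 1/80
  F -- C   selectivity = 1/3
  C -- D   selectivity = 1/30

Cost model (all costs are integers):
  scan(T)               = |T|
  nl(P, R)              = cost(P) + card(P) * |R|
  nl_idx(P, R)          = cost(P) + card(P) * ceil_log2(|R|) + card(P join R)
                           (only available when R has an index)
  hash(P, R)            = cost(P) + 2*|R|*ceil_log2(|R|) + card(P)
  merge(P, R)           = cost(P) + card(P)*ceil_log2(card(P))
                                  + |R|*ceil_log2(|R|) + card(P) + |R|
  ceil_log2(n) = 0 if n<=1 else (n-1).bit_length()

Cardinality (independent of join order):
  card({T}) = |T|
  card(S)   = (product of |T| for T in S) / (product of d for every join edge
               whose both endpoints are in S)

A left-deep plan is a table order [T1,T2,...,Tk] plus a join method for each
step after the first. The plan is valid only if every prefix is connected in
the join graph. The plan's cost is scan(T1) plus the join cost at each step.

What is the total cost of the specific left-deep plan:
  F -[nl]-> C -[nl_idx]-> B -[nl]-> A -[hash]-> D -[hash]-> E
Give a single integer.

6139200

step 1: scan F: cost=400, card=400
step 2: join C via nl
    card(P join C) = 400*120/(3) = 16000
    cost = 400 + 400*120 = 48400
step 3: join B via nl_idx
    card(P join B) = 16000*400/(80) = 80000
    cost = 48400 + 16000*9 + 80000 = 272400
step 4: join A via nl
    card(P join A) = 80000*60/(50) = 96000
    cost = 272400 + 80000*60 = 5072400
step 5: join D via hash
    card(P join D) = 96000*300/(30) = 960000
    cost = 5072400 + 2*300*9 + 96000 = 5173800
step 6: join E via hash
    card(P join E) = 960000*300/(6) = 48000000
    cost = 5173800 + 2*300*9 + 960000 = 6139200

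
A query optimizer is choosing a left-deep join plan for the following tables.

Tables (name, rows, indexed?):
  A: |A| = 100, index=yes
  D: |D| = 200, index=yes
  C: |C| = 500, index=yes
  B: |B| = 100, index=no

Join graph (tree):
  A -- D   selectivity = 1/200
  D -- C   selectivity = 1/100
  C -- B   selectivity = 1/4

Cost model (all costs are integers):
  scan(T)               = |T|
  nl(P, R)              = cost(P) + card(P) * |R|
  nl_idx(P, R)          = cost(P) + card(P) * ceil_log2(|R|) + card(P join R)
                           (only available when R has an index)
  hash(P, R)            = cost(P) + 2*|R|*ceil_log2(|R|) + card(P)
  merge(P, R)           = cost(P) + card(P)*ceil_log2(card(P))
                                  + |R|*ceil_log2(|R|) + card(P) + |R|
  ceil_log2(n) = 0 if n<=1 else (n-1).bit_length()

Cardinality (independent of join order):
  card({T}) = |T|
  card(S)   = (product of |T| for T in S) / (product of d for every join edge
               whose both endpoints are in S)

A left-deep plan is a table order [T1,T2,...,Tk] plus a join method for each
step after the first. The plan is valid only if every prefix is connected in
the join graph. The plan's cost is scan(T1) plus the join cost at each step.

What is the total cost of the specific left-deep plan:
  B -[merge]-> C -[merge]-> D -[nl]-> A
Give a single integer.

2695200

step 1: scan B: cost=100, card=100
step 2: join C via merge
    card(P join C) = 100*500/(4) = 12500
    cost = 100 + 100*7 + 500*9 + 100 + 500 = 5900
step 3: join D via merge
    card(P join D) = 12500*200/(100) = 25000
    cost = 5900 + 12500*14 + 200*8 + 12500 + 200 = 195200
step 4: join A via nl
    card(P join A) = 25000*100/(200) = 12500
    cost = 195200 + 25000*100 = 2695200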